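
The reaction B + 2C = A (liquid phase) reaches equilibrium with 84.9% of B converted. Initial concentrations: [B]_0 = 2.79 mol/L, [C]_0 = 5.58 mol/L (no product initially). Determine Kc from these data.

Kc = 7.92 (mol/L)^-2

Let X = conversion of B.
Concentrations: [B] = 2.79 − 2.79X; [C] = 5.58 − 5.58X; [A] = 2.79X.
At X = 0.849: [B] = 0.421, [C] = 0.843, [A] = 2.37.
Kc = [A] / ([B] [C]^2) = 7.92 (mol/L)^-2.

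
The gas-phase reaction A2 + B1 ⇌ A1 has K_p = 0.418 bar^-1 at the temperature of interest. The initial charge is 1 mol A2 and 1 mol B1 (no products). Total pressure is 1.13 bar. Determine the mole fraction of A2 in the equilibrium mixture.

Basis: 1 mol A2 initially; let X = conversion of A2. Extent ξ = X.
At extent ξ: n_A2 = 1 − X; n_B1 = 1 − X; n_A1 = X.
Summing: n_T = 2 − X.
With p_i = (n_i/n_T)P, K_p = p_A1 / (p_A2 p_B1).
Setting this equal to 0.418 bar^-1 and taking the physical root (0 < X < 1) gives X = 0.176.
Then n_A2 = 0.824, n_T = 1.82, so y_A2 = 0.452.

y_A2 = 0.452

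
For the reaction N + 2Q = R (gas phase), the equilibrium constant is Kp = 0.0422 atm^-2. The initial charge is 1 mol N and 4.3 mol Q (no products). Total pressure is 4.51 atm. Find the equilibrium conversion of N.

Take 1 mol N as basis and let X be its fractional conversion, so ξ = X.
Species balance: n_N = 1 − X; n_Q = 4.3 − 2X; n_R = X.
Summing: n_T = 5.3 − 2X.
Mole fractions y_i = n_i/n_T; Kp = p_R / (p_N p_Q^2) with p_i = y_i·P.
Setting this equal to 0.0422 atm^-2 and taking the physical root (0 < X < 1) gives X = 0.345.

X = 0.345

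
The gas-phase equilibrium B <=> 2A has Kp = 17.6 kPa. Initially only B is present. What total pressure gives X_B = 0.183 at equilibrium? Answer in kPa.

Basis: 1 mol B initially; let X = conversion of B. Extent ξ = X.
Species balance: n_B = 1 − X; n_A = 2X.
Summing: n_T = 1 + X.
Kp = p_A^2 / (p_B) with p_i = (n_i/n_T)·P.
At X = 0.183: the mole-fraction product g(X) = Π y_i^ν_i = 0.1386. Since Kp = g(X)·P^{1}, P = (Kp/g)^(1/1) = (17.6/0.1386)^(1/1) = 127 kPa.

P = 127 kPa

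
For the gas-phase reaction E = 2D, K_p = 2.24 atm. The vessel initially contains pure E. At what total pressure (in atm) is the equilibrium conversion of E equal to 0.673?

Take 1 mol E as basis and let X be its fractional conversion, so ξ = X.
Moles: n_E = 1 − X; n_D = 2X.
n_T = Σnᵢ = 1 + X.
K_p = p_D^2 / (p_E) with p_i = (n_i/n_T)·P.
At X = 0.673: the mole-fraction product g(X) = Π y_i^ν_i = 3.312. Since K_p = g(X)·P^{1}, P = (K_p/g)^(1/1) = (2.24/3.312)^(1/1) = 0.676 atm.

P = 0.676 atm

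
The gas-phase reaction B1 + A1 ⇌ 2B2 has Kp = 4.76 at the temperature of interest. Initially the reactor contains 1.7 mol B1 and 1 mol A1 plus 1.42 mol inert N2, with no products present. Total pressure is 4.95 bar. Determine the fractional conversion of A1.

X = 0.655

Let X = conversion of A1 (basis 1 mol A1); extent of reaction ξ = X.
Mole table: n_B1 = 1.7 − X; n_A1 = 1 − X; n_B2 = 2X; n_I = 1.42 (inert).
n_T stays at 4.12 (no change in mole number).
y_i = n_i/n_T, p_i = y_i·P. Kp = p_B2^2 / (p_B1 p_A1).
Equating to 4.76 and solving on 0 < X < 1: X = 0.655.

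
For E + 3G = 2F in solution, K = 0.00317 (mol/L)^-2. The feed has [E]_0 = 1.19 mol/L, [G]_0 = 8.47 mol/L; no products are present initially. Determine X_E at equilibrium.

X = 0.383

Let X = conversion of E; extent ξ = 1.19·X mol/L.
Concentrations: [E] = 1.19 − 1.19X; [G] = 8.47 − 3.57X; [F] = 2.38X.
K = [F]^2 / ([E] [G]^3).
Solving K = 0.00317 for X ∈ (0,1): X = 0.383.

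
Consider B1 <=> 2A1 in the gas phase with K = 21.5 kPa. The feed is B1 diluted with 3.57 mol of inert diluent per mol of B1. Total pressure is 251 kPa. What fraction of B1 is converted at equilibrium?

X = 0.274

Let X = conversion of B1 (basis 1 mol B1); extent of reaction ξ = X.
Species balance: n_B1 = 1 − X; n_A1 = 2X; n_I = 3.57 (inert).
Total moles n_T = 4.57 + X.
Mole fractions y_i = n_i/n_T; K = p_A1^2 / (p_B1) with p_i = y_i·P.
Setting this equal to 21.5 kPa and taking the physical root (0 < X < 1) gives X = 0.274.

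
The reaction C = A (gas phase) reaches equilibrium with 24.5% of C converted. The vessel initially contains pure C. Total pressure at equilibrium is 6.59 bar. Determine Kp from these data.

Kp = 0.325

Basis: 1 mol C initially; let X = conversion of C. Extent ξ = X.
At extent ξ: n_C = 1 − X; n_A = X.
Total moles n_T = 1 (Δν = 0, constant).
At X = 0.245: n_C = 0.755, n_A = 0.245, n_T = 1.
p_i = (n_i/n_T)·P. Kp = p_A / (p_C) = 0.325.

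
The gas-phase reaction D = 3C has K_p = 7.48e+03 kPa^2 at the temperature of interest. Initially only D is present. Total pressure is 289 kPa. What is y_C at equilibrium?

Let X = conversion of D (basis 1 mol D); extent of reaction ξ = X.
Mole table: n_D = 1 − X; n_C = 3X.
Summing: n_T = 1 + 2X.
With p_i = (n_i/n_T)P, K_p = p_C^3 / (p_D).
Substituting and setting equal to 7.48e+03 kPa^2 gives a polynomial in X; the root in (0,1) is X = 0.170.
Then n_C = 0.511, n_T = 1.34, so y_C = 0.381.

y_C = 0.381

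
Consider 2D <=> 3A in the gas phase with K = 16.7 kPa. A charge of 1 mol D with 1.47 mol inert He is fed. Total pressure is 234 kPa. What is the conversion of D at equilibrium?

X = 0.300

Basis: 1 mol D initially; let X = conversion of D. Extent ξ = 0.5X.
Moles: n_D = 1 − X; n_A = 1.5X; n_I = 1.47 (inert).
n_T = Σnᵢ = 2.47 + 0.5X.
With p_i = (n_i/n_T)P, K = p_A^3 / (p_D^2).
This yields a degree-3 equation in X; solving on (0,1), X = 0.300.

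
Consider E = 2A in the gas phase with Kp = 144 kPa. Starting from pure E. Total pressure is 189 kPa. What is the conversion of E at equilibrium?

Basis: 1 mol E initially; let X = conversion of E. Extent ξ = X.
Moles: n_E = 1 − X; n_A = 2X.
Total moles n_T = 1 + X.
Mole fractions y_i = n_i/n_T; Kp = p_A^2 / (p_E) with p_i = y_i·P.
Setting this equal to 144 kPa and taking the physical root (0 < X < 1) gives X = 0.400.

X = 0.400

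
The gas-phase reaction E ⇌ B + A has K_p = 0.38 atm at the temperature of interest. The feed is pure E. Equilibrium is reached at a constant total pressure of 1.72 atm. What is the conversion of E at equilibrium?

Take 1 mol E as basis and let X be its fractional conversion, so ξ = X.
Mole table: n_E = 1 − X; n_B = X; n_A = X.
Total moles n_T = 1 + X.
Mole fractions y_i = n_i/n_T; K_p = p_B p_A / (p_E) with p_i = y_i·P.
Substituting and setting equal to 0.38 atm gives a polynomial in X; the root in (0,1) is X = 0.425.

X = 0.425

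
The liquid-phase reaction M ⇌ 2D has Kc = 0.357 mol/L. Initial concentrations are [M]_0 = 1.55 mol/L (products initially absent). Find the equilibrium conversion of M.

X = 0.213

Let X = conversion of M; extent ξ = 1.55·X mol/L.
Concentrations: [M] = 1.55 − 1.55X; [D] = 3.1X.
Kc = [D]^2 / ([M]).
This equals 0.357 at X = 0.213 (the root in 0 < X < 1).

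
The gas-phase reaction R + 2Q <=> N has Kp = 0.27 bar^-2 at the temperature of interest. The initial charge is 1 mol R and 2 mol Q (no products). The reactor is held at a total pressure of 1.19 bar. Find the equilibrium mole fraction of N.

y_N = 0.049

Let X = conversion of R (basis 1 mol R); extent of reaction ξ = X.
Species balance: n_R = 1 − X; n_Q = 2 − 2X; n_N = X.
n_T = Σnᵢ = 3 − 2X.
y_i = n_i/n_T, p_i = y_i·P. Kp = p_N / (p_R p_Q^2).
This yields a degree-3 equation in X; solving on (0,1), X = 0.133.
Then n_N = 0.133, n_T = 2.73, so y_N = 0.049.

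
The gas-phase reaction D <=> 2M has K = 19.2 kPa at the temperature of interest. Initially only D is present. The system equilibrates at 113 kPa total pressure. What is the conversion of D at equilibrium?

X = 0.202

Basis: 1 mol D initially; let X = conversion of D. Extent ξ = X.
Mole table: n_D = 1 − X; n_M = 2X.
n_T = Σnᵢ = 1 + X.
y_i = n_i/n_T, p_i = y_i·P. K = p_M^2 / (p_D).
This yields a degree-2 equation in X; solving on (0,1), X = 0.202.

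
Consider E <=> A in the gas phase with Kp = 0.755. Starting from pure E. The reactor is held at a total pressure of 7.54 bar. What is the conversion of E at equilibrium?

Take 1 mol E as basis and let X be its fractional conversion, so ξ = X.
Moles: n_E = 1 − X; n_A = X.
n_T stays at 1 (no change in mole number).
With p_i = (n_i/n_T)P, Kp = p_A / (p_E).
This yields a degree-1 equation in X; solving on (0,1), X = 0.430.

X = 0.430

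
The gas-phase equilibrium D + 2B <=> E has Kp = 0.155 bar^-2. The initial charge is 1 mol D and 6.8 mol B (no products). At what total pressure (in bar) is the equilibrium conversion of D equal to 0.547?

Let X = conversion of D (basis 1 mol D); extent of reaction ξ = X.
At extent ξ: n_D = 1 − X; n_B = 6.8 − 2X; n_E = X.
Summing: n_T = 7.8 − 2X.
Kp = p_E / (p_D p_B^2) with p_i = (n_i/n_T)·P.
At X = 0.547: the mole-fraction product g(X) = Π y_i^ν_i = 1.668. Since Kp = g(X)·P^{-2}, P = (g/Kp)^(1/2) = (1.668/0.155)^(1/2) = 3.28 bar.

P = 3.28 bar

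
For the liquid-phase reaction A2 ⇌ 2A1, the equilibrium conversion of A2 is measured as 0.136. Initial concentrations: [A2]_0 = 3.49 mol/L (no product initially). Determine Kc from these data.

Kc = 0.299 mol/L

Let X = conversion of A2.
Concentrations: [A2] = 3.49 − 3.49X; [A1] = 6.98X.
At X = 0.136: [A2] = 3.02, [A1] = 0.949.
Kc = [A1]^2 / ([A2]) = 0.299 mol/L.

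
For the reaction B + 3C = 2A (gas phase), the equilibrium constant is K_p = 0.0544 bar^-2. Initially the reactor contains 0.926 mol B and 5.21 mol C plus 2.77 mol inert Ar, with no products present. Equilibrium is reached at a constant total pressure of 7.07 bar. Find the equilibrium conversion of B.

Take 0.926 mol B as basis and let X be its fractional conversion, so ξ = 0.926X.
Mole table: n_B = 0.926 − 0.926X; n_C = 5.21 − 2.78X; n_A = 1.85X; n_I = 2.77 (inert).
Total moles n_T = 8.91 − 1.85X.
y_i = n_i/n_T, p_i = y_i·P. K_p = p_A^2 / (p_B p_C^3).
Substituting and setting equal to 0.0544 bar^-2 gives a polynomial in X; the root in (0,1) is X = 0.533.

X = 0.533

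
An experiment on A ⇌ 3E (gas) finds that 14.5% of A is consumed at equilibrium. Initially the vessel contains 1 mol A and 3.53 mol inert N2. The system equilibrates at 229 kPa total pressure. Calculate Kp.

Kp = 217 kPa^2

Take 1 mol A as basis and let X be its fractional conversion, so ξ = X.
At extent ξ: n_A = 1 − X; n_E = 3X; n_I = 3.53 (inert).
Total moles n_T = 4.53 + 2X.
At X = 0.145: n_A = 0.855, n_E = 0.435, n_T = 4.82.
p_i = (n_i/n_T)·P. Kp = p_E^3 / (p_A) = 217 kPa^2.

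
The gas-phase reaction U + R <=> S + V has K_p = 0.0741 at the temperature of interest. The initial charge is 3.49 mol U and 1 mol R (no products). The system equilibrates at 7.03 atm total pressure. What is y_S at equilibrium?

y_S = 0.084

Let X = conversion of R (basis 1 mol R); extent of reaction ξ = X.
At extent ξ: n_U = 3.49 − X; n_R = 1 − X; n_S = X; n_V = X.
Since Δν = 0, n_T = 4.49 throughout.
Mole fractions y_i = n_i/n_T; K_p = p_S p_V / (p_U p_R) with p_i = y_i·P.
Substituting and setting equal to 0.0741 gives a polynomial in X; the root in (0,1) is X = 0.379.
Then n_S = 0.379, n_T = 4.49, so y_S = 0.084.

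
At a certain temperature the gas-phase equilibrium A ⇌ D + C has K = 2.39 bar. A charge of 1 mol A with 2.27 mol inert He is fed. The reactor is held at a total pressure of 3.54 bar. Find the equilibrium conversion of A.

Basis: 1 mol A initially; let X = conversion of A. Extent ξ = X.
Mole table: n_A = 1 − X; n_D = X; n_C = X; n_I = 2.27 (inert).
n_T = Σnᵢ = 3.27 + X.
y_i = n_i/n_T, p_i = y_i·P. K = p_D p_C / (p_A).
Setting this equal to 2.39 bar and taking the physical root (0 < X < 1) gives X = 0.778.

X = 0.778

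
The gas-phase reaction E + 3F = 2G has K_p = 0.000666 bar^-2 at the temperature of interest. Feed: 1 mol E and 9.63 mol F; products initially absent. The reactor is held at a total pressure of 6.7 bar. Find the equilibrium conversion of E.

X = 0.204

Basis: 1 mol E initially; let X = conversion of E. Extent ξ = X.
Moles: n_E = 1 − X; n_F = 9.63 − 3X; n_G = 2X.
n_T = Σnᵢ = 10.6 − 2X.
With p_i = (n_i/n_T)P, K_p = p_G^2 / (p_E p_F^3).
This yields a degree-4 equation in X; solving on (0,1), X = 0.204.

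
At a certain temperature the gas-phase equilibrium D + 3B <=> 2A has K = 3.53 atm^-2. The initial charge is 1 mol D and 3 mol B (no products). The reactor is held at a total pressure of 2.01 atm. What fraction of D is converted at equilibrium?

Let X = conversion of D (basis 1 mol D); extent of reaction ξ = X.
Species balance: n_D = 1 − X; n_B = 3 − 3X; n_A = 2X.
Total moles n_T = 4 − 2X.
With p_i = (n_i/n_T)P, K = p_A^2 / (p_D p_B^3).
Substituting and setting equal to 3.53 atm^-2 gives a polynomial in X; the root in (0,1) is X = 0.589.

X = 0.589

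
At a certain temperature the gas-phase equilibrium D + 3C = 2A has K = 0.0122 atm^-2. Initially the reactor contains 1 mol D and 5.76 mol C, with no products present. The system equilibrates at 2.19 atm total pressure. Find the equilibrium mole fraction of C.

Let X = conversion of D (basis 1 mol D); extent of reaction ξ = X.
Mole table: n_D = 1 − X; n_C = 5.76 − 3X; n_A = 2X.
Summing: n_T = 6.76 − 2X.
With p_i = (n_i/n_T)P, K = p_A^2 / (p_D p_C^3).
Equating to 0.0122 atm^-2 and solving on 0 < X < 1: X = 0.199.
Then n_C = 5.16, n_T = 6.36, so y_C = 0.811.

y_C = 0.811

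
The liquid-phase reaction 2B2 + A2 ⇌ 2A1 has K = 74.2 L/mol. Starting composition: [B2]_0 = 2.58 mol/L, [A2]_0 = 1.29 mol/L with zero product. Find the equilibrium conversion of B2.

Let X = conversion of B2; extent ξ = 2.58X/2 mol/L.
Concentrations: [B2] = 2.58 − 2.58X; [A2] = 1.29 − 1.29X; [A1] = 2.58X.
K = [A1]^2 / ([B2]^2 [A2]).
This equals 74.2 at X = 0.810 (the root in 0 < X < 1).

X = 0.810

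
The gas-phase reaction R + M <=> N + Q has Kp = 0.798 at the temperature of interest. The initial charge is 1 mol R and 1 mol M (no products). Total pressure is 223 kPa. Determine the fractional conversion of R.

Take 1 mol R as basis and let X be its fractional conversion, so ξ = X.
Mole table: n_R = 1 − X; n_M = 1 − X; n_N = X; n_Q = X.
n_T stays at 2 (no change in mole number).
With p_i = (n_i/n_T)P, Kp = p_N p_Q / (p_R p_M).
Setting this equal to 0.798 and taking the physical root (0 < X < 1) gives X = 0.472.

X = 0.472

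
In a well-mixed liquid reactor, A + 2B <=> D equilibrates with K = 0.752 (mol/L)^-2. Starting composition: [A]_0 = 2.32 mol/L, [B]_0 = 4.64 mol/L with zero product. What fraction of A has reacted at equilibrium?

Let X = conversion of A; extent ξ = 2.32·X mol/L.
Concentrations: [A] = 2.32 − 2.32X; [B] = 4.64 − 4.64X; [D] = 2.32X.
K = [D] / ([A] [B]^2).
Solving K = 0.752 for X ∈ (0,1): X = 0.656.

X = 0.656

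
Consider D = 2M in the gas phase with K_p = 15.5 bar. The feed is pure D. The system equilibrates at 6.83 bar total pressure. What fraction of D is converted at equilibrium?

Take 1 mol D as basis and let X be its fractional conversion, so ξ = X.
At extent ξ: n_D = 1 − X; n_M = 2X.
n_T = Σnᵢ = 1 + X.
Mole fractions y_i = n_i/n_T; K_p = p_M^2 / (p_D) with p_i = y_i·P.
This yields a degree-2 equation in X; solving on (0,1), X = 0.602.

X = 0.602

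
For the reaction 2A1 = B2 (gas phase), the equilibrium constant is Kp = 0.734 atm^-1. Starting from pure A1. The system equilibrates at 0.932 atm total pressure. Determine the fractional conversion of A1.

X = 0.483

Basis: 1 mol A1 initially; let X = conversion of A1. Extent ξ = 0.5X.
Species balance: n_A1 = 1 − X; n_B2 = 0.5X.
Total moles n_T = 1 − 0.5X.
y_i = n_i/n_T, p_i = y_i·P. Kp = p_B2 / (p_A1^2).
Setting this equal to 0.734 atm^-1 and taking the physical root (0 < X < 1) gives X = 0.483.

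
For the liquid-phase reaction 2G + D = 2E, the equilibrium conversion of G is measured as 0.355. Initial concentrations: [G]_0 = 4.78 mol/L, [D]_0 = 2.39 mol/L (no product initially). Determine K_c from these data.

K_c = 0.197 L/mol

Let X = conversion of G.
Concentrations: [G] = 4.78 − 4.78X; [D] = 2.39 − 2.39X; [E] = 4.78X.
At X = 0.355: [G] = 3.08, [D] = 1.54, [E] = 1.7.
K_c = [E]^2 / ([G]^2 [D]) = 0.197 L/mol.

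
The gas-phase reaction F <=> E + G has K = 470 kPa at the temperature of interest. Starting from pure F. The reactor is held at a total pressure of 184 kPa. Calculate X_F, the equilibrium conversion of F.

X = 0.848

Let X = conversion of F (basis 1 mol F); extent of reaction ξ = X.
Species balance: n_F = 1 − X; n_E = X; n_G = X.
Summing: n_T = 1 + X.
With p_i = (n_i/n_T)P, K = p_E p_G / (p_F).
Substituting and setting equal to 470 kPa gives a polynomial in X; the root in (0,1) is X = 0.848.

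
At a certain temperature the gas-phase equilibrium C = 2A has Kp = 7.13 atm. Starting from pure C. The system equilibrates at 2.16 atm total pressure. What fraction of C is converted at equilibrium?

X = 0.672

Let X = conversion of C (basis 1 mol C); extent of reaction ξ = X.
Moles: n_C = 1 − X; n_A = 2X.
n_T = Σnᵢ = 1 + X.
Mole fractions y_i = n_i/n_T; Kp = p_A^2 / (p_C) with p_i = y_i·P.
Equating to 7.13 atm and solving on 0 < X < 1: X = 0.672.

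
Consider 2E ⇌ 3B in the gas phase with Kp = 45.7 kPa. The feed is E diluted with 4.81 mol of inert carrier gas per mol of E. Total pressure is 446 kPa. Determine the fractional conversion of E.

Basis: 1 mol E initially; let X = conversion of E. Extent ξ = 0.5X.
At extent ξ: n_E = 1 − X; n_B = 1.5X; n_I = 4.81 (inert).
Summing: n_T = 5.81 + 0.5X.
y_i = n_i/n_T, p_i = y_i·P. Kp = p_B^3 / (p_E^2).
This yields a degree-3 equation in X; solving on (0,1), X = 0.402.

X = 0.402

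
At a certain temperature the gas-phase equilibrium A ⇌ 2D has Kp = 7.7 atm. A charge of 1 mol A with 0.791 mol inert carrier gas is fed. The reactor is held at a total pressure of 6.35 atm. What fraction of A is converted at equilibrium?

X = 0.560

Let X = conversion of A (basis 1 mol A); extent of reaction ξ = X.
At extent ξ: n_A = 1 − X; n_D = 2X; n_I = 0.791 (inert).
Total moles n_T = 1.79 + X.
y_i = n_i/n_T, p_i = y_i·P. Kp = p_D^2 / (p_A).
Equating to 7.7 atm and solving on 0 < X < 1: X = 0.560.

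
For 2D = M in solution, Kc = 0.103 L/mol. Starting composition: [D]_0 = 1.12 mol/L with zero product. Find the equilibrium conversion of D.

X = 0.162

Let X = conversion of D; extent ξ = 1.12X/2 mol/L.
Concentrations: [D] = 1.12 − 1.12X; [M] = 0.56X.
Kc = [M] / ([D]^2).
Solving Kc = 0.103 for X ∈ (0,1): X = 0.162.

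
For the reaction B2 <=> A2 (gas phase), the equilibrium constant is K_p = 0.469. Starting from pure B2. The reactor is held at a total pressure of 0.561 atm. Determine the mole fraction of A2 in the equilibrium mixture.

Let X = conversion of B2 (basis 1 mol B2); extent of reaction ξ = X.
At extent ξ: n_B2 = 1 − X; n_A2 = X.
n_T stays at 1 (no change in mole number).
Mole fractions y_i = n_i/n_T; K_p = p_A2 / (p_B2) with p_i = y_i·P.
Equating to 0.469 and solving on 0 < X < 1: X = 0.319.
Then n_A2 = 0.319, n_T = 1, so y_A2 = 0.319.

y_A2 = 0.319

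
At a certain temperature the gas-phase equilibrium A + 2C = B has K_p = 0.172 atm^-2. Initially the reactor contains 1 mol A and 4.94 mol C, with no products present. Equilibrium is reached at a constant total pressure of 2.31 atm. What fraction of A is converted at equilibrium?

Let X = conversion of A (basis 1 mol A); extent of reaction ξ = X.
Moles: n_A = 1 − X; n_C = 4.94 − 2X; n_B = X.
n_T = Σnᵢ = 5.94 − 2X.
Mole fractions y_i = n_i/n_T; K_p = p_B / (p_A p_C^2) with p_i = y_i·P.
Setting this equal to 0.172 atm^-2 and taking the physical root (0 < X < 1) gives X = 0.374.

X = 0.374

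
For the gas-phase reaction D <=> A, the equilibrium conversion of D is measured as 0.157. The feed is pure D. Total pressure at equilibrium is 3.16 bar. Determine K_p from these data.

Basis: 1 mol D initially; let X = conversion of D. Extent ξ = X.
Mole table: n_D = 1 − X; n_A = X.
n_T stays at 1 (no change in mole number).
At X = 0.157: n_D = 0.843, n_A = 0.157, n_T = 1.
p_i = (n_i/n_T)·P. K_p = p_A / (p_D) = 0.186.

K_p = 0.186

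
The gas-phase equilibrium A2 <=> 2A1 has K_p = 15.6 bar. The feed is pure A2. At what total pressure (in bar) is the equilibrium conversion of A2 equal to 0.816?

P = 1.96 bar

Take 1 mol A2 as basis and let X be its fractional conversion, so ξ = X.
Species balance: n_A2 = 1 − X; n_A1 = 2X.
n_T = Σnᵢ = 1 + X.
K_p = p_A1^2 / (p_A2) with p_i = (n_i/n_T)·P.
At X = 0.816: the mole-fraction product g(X) = Π y_i^ν_i = 7.971. Since K_p = g(X)·P^{1}, P = (K_p/g)^(1/1) = (15.6/7.971)^(1/1) = 1.96 bar.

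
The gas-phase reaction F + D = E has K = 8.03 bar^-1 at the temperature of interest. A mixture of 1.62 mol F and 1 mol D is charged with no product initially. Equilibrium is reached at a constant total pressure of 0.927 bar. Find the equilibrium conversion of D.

X = 0.773

Let X = conversion of D (basis 1 mol D); extent of reaction ξ = X.
Species balance: n_F = 1.62 − X; n_D = 1 − X; n_E = X.
Total moles n_T = 2.62 − X.
With p_i = (n_i/n_T)P, K = p_E / (p_F p_D).
Setting this equal to 8.03 bar^-1 and taking the physical root (0 < X < 1) gives X = 0.773.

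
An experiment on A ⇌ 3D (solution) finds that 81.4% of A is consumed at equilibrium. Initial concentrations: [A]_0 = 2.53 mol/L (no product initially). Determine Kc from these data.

Kc = 501 (mol/L)^2

Let X = conversion of A.
Concentrations: [A] = 2.53 − 2.53X; [D] = 7.59X.
At X = 0.814: [A] = 0.471, [D] = 6.18.
Kc = [D]^3 / ([A]) = 501 (mol/L)^2.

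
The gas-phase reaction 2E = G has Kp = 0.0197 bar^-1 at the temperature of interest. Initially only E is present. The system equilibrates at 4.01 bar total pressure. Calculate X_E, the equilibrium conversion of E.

Take 1 mol E as basis and let X be its fractional conversion, so ξ = 0.5X.
Species balance: n_E = 1 − X; n_G = 0.5X.
n_T = Σnᵢ = 1 − 0.5X.
With p_i = (n_i/n_T)P, Kp = p_G / (p_E^2).
Setting this equal to 0.0197 bar^-1 and taking the physical root (0 < X < 1) gives X = 0.128.

X = 0.128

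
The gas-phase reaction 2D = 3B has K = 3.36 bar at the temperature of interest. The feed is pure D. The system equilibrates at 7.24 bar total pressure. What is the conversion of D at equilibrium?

X = 0.393

Take 1 mol D as basis and let X be its fractional conversion, so ξ = 0.5X.
Moles: n_D = 1 − X; n_B = 1.5X.
Summing: n_T = 1 + 0.5X.
Mole fractions y_i = n_i/n_T; K = p_B^3 / (p_D^2) with p_i = y_i·P.
This yields a degree-3 equation in X; solving on (0,1), X = 0.393.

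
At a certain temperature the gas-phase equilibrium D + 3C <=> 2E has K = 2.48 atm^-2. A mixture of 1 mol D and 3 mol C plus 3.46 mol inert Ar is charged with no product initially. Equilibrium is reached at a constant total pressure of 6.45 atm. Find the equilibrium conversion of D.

Let X = conversion of D (basis 1 mol D); extent of reaction ξ = X.
Moles: n_D = 1 − X; n_C = 3 − 3X; n_E = 2X; n_I = 3.46 (inert).
Total moles n_T = 7.46 − 2X.
With p_i = (n_i/n_T)P, K = p_E^2 / (p_D p_C^3).
Substituting and setting equal to 2.48 atm^-2 gives a polynomial in X; the root in (0,1) is X = 0.618.

X = 0.618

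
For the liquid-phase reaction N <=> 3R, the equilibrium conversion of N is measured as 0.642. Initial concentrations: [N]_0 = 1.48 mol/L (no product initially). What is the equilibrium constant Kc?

Kc = 43.7 (mol/L)^2

Let X = conversion of N.
Concentrations: [N] = 1.48 − 1.48X; [R] = 4.44X.
At X = 0.642: [N] = 0.53, [R] = 2.85.
Kc = [R]^3 / ([N]) = 43.7 (mol/L)^2.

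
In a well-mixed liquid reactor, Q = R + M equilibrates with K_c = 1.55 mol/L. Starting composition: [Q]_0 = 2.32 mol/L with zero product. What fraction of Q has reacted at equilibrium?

Let X = conversion of Q; extent ξ = 2.32·X mol/L.
Concentrations: [Q] = 2.32 − 2.32X; [R] = 2.32X; [M] = 2.32X.
K_c = [R] [M] / ([Q]).
Setting equal to 1.55 and solving for X on (0,1) gives X = 0.549.

X = 0.549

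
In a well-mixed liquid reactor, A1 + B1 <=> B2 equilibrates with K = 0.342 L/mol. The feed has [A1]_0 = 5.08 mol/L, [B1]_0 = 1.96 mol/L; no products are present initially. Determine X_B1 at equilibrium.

Let X = conversion of B1; extent ξ = 1.96·X mol/L.
Concentrations: [A1] = 5.08 − 1.96X; [B1] = 1.96 − 1.96X; [B2] = 1.96X.
K = [B2] / ([A1] [B1]).
Solving K = 0.342 for X ∈ (0,1): X = 0.575.

X = 0.575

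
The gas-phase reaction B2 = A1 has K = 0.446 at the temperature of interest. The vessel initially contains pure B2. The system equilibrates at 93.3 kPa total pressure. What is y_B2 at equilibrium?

Basis: 1 mol B2 initially; let X = conversion of B2. Extent ξ = X.
Moles: n_B2 = 1 − X; n_A1 = X.
Total moles n_T = 1 (Δν = 0, constant).
With p_i = (n_i/n_T)P, K = p_A1 / (p_B2).
Setting this equal to 0.446 and taking the physical root (0 < X < 1) gives X = 0.308.
Then n_B2 = 0.692, n_T = 1, so y_B2 = 0.692.

y_B2 = 0.692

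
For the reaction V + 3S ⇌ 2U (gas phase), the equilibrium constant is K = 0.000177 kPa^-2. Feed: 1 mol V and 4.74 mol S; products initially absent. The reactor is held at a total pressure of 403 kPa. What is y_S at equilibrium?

y_S = 0.544

Take 1 mol V as basis and let X be its fractional conversion, so ξ = X.
Species balance: n_V = 1 − X; n_S = 4.74 − 3X; n_U = 2X.
Total moles n_T = 5.74 − 2X.
Mole fractions y_i = n_i/n_T; K = p_U^2 / (p_V p_S^3) with p_i = y_i·P.
This yields a degree-4 equation in X; solving on (0,1), X = 0.847.
Then n_S = 2.2, n_T = 4.05, so y_S = 0.544.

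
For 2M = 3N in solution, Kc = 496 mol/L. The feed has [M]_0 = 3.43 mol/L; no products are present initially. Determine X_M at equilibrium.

X = 0.875

Let X = conversion of M; extent ξ = 3.43X/2 mol/L.
Concentrations: [M] = 3.43 − 3.43X; [N] = 5.15X.
Kc = [N]^3 / ([M]^2).
This equals 496 at X = 0.875 (the root in 0 < X < 1).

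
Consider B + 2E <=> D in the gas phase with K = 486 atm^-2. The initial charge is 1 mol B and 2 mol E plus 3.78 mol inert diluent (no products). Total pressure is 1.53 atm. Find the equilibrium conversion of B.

X = 0.831

Basis: 1 mol B initially; let X = conversion of B. Extent ξ = X.
Mole table: n_B = 1 − X; n_E = 2 − 2X; n_D = X; n_I = 3.78 (inert).
Total moles n_T = 6.78 − 2X.
y_i = n_i/n_T, p_i = y_i·P. K = p_D / (p_B p_E^2).
Equating to 486 atm^-2 and solving on 0 < X < 1: X = 0.831.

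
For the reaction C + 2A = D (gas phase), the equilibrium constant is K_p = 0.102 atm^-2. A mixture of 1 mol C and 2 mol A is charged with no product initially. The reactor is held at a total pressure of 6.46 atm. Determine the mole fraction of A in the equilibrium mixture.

Let X = conversion of C (basis 1 mol C); extent of reaction ξ = X.
At extent ξ: n_C = 1 − X; n_A = 2 − 2X; n_D = X.
Summing: n_T = 3 − 2X.
Mole fractions y_i = n_i/n_T; K_p = p_D / (p_C p_A^2) with p_i = y_i·P.
This yields a degree-3 equation in X; solving on (0,1), X = 0.510.
Then n_A = 0.979, n_T = 1.98, so y_A = 0.495.

y_A = 0.495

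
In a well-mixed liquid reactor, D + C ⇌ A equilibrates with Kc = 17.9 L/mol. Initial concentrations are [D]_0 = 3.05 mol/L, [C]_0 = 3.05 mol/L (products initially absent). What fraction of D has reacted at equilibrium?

Let X = conversion of D; extent ξ = 3.05·X mol/L.
Concentrations: [D] = 3.05 − 3.05X; [C] = 3.05 − 3.05X; [A] = 3.05X.
Kc = [A] / ([D] [C]).
Setting equal to 17.9 and solving for X on (0,1) gives X = 0.874.

X = 0.874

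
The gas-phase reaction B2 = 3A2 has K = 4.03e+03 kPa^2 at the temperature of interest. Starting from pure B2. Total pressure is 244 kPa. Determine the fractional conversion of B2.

X = 0.154

Basis: 1 mol B2 initially; let X = conversion of B2. Extent ξ = X.
Species balance: n_B2 = 1 − X; n_A2 = 3X.
n_T = Σnᵢ = 1 + 2X.
Mole fractions y_i = n_i/n_T; K = p_A2^3 / (p_B2) with p_i = y_i·P.
Substituting and setting equal to 4.03e+03 kPa^2 gives a polynomial in X; the root in (0,1) is X = 0.154.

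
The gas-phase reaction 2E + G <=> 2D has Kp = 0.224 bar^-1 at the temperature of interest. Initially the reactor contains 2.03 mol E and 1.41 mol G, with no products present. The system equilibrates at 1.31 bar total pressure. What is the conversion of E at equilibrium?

X = 0.246

Take 2.03 mol E as basis and let X be its fractional conversion, so ξ = 1.01X.
At extent ξ: n_E = 2.03 − 2.03X; n_G = 1.41 − 1.01X; n_D = 2.03X.
Total moles n_T = 3.44 − 1.01X.
y_i = n_i/n_T, p_i = y_i·P. Kp = p_D^2 / (p_E^2 p_G).
Substituting and setting equal to 0.224 bar^-1 gives a polynomial in X; the root in (0,1) is X = 0.246.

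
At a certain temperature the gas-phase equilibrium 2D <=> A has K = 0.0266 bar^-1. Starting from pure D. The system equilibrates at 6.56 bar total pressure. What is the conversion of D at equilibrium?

X = 0.233

Let X = conversion of D (basis 1 mol D); extent of reaction ξ = 0.5X.
Moles: n_D = 1 − X; n_A = 0.5X.
Summing: n_T = 1 − 0.5X.
With p_i = (n_i/n_T)P, K = p_A / (p_D^2).
Equating to 0.0266 bar^-1 and solving on 0 < X < 1: X = 0.233.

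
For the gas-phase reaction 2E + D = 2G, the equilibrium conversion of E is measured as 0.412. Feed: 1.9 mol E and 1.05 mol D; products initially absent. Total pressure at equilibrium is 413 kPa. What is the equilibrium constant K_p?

Let X = conversion of E (basis 1.9 mol E); extent of reaction ξ = 0.95X.
Moles: n_E = 1.9 − 1.9X; n_D = 1.05 − 0.95X; n_G = 1.9X.
Summing: n_T = 2.95 − 0.95X.
At X = 0.412: n_E = 1.12, n_D = 0.659, n_G = 0.783, n_T = 2.56.
p_i = (n_i/n_T)·P. K_p = p_G^2 / (p_E^2 p_D) = 0.00462 kPa^-1.

K_p = 0.00462 kPa^-1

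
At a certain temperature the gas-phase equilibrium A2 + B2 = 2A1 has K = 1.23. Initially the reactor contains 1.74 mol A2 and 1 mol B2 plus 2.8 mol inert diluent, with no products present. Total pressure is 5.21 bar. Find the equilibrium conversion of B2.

X = 0.461

Let X = conversion of B2 (basis 1 mol B2); extent of reaction ξ = X.
At extent ξ: n_A2 = 1.74 − X; n_B2 = 1 − X; n_A1 = 2X; n_I = 2.8 (inert).
Since Δν = 0, n_T = 5.54 throughout.
With p_i = (n_i/n_T)P, K = p_A1^2 / (p_A2 p_B2).
Setting this equal to 1.23 and taking the physical root (0 < X < 1) gives X = 0.461.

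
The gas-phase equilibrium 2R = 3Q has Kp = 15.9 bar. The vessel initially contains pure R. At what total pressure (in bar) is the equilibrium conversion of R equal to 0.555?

P = 6.97 bar

Basis: 1 mol R initially; let X = conversion of R. Extent ξ = 0.5X.
Mole table: n_R = 1 − X; n_Q = 1.5X.
Summing: n_T = 1 + 0.5X.
Kp = p_Q^3 / (p_R^2) with p_i = (n_i/n_T)·P.
At X = 0.555: the mole-fraction product g(X) = Π y_i^ν_i = 2.281. Since Kp = g(X)·P^{1}, P = (Kp/g)^(1/1) = (15.9/2.281)^(1/1) = 6.97 bar.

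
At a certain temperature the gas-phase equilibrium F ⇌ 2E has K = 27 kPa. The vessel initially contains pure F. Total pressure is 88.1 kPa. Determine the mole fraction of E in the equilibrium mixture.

Basis: 1 mol F initially; let X = conversion of F. Extent ξ = X.
At extent ξ: n_F = 1 − X; n_E = 2X.
n_T = Σnᵢ = 1 + X.
y_i = n_i/n_T, p_i = y_i·P. K = p_E^2 / (p_F).
Setting this equal to 27 kPa and taking the physical root (0 < X < 1) gives X = 0.267.
Then n_E = 0.534, n_T = 1.27, so y_E = 0.421.

y_E = 0.421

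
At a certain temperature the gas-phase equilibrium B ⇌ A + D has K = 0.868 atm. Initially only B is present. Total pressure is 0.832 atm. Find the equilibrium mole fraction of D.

Take 1 mol B as basis and let X be its fractional conversion, so ξ = X.
Mole table: n_B = 1 − X; n_A = X; n_D = X.
Total moles n_T = 1 + X.
With p_i = (n_i/n_T)P, K = p_A p_D / (p_B).
Equating to 0.868 atm and solving on 0 < X < 1: X = 0.715.
Then n_D = 0.715, n_T = 1.71, so y_D = 0.417.

y_D = 0.417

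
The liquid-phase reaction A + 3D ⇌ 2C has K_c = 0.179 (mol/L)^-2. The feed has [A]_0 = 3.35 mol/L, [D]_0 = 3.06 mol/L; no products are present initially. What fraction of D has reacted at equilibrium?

X = 0.553

Let X = conversion of D; extent ξ = 3.06X/3 mol/L.
Concentrations: [A] = 3.35 − 1.02X; [D] = 3.06 − 3.06X; [C] = 2.04X.
K_c = [C]^2 / ([A] [D]^3).
Equating to 0.179 (mol/L)^-2: the physical root is X = 0.553.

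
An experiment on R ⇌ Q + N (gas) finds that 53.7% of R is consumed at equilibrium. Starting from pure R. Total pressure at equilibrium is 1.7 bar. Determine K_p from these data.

Take 1 mol R as basis and let X be its fractional conversion, so ξ = X.
Mole table: n_R = 1 − X; n_Q = X; n_N = X.
n_T = Σnᵢ = 1 + X.
At X = 0.537: n_R = 0.463, n_Q = 0.537, n_N = 0.537, n_T = 1.54.
p_i = (n_i/n_T)·P. K_p = p_Q p_N / (p_R) = 0.689 bar.

K_p = 0.689 bar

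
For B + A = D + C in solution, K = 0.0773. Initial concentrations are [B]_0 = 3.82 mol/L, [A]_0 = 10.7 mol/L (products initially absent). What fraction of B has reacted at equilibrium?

X = 0.351

Let X = conversion of B; extent ξ = 3.82·X mol/L.
Concentrations: [B] = 3.82 − 3.82X; [A] = 10.7 − 3.82X; [D] = 3.82X; [C] = 3.82X.
K = [D] [C] / ([B] [A]).
Equating to 0.0773: the physical root is X = 0.351.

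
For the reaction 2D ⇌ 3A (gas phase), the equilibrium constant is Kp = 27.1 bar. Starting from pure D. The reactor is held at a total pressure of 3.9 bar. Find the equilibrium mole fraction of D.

Let X = conversion of D (basis 1 mol D); extent of reaction ξ = 0.5X.
At extent ξ: n_D = 1 − X; n_A = 1.5X.
Total moles n_T = 1 + 0.5X.
y_i = n_i/n_T, p_i = y_i·P. Kp = p_A^3 / (p_D^2).
This yields a degree-3 equation in X; solving on (0,1), X = 0.670.
Then n_D = 0.33, n_T = 1.33, so y_D = 0.248.

y_D = 0.248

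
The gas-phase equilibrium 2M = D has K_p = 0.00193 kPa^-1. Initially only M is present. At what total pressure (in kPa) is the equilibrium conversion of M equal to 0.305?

P = 139 kPa

Basis: 1 mol M initially; let X = conversion of M. Extent ξ = 0.5X.
Mole table: n_M = 1 − X; n_D = 0.5X.
n_T = Σnᵢ = 1 − 0.5X.
K_p = p_D / (p_M^2) with p_i = (n_i/n_T)·P.
At X = 0.305: the mole-fraction product g(X) = Π y_i^ν_i = 0.2676. Since K_p = g(X)·P^{-1}, P = (g/K_p)^(1/1) = (0.2676/0.00193)^(1/1) = 139 kPa.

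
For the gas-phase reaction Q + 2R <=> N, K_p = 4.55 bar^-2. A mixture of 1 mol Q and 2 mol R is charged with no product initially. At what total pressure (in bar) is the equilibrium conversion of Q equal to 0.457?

Basis: 1 mol Q initially; let X = conversion of Q. Extent ξ = X.
Species balance: n_Q = 1 − X; n_R = 2 − 2X; n_N = X.
Summing: n_T = 3 − 2X.
K_p = p_N / (p_Q p_R^2) with p_i = (n_i/n_T)·P.
At X = 0.457: the mole-fraction product g(X) = Π y_i^ν_i = 3.105. Since K_p = g(X)·P^{-2}, P = (g/K_p)^(1/2) = (3.105/4.55)^(1/2) = 0.826 bar.

P = 0.826 bar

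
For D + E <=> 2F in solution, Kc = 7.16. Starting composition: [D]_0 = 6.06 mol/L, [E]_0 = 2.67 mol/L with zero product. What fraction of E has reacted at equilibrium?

Let X = conversion of E; extent ξ = 2.67·X mol/L.
Concentrations: [D] = 6.06 − 2.67X; [E] = 2.67 − 2.67X; [F] = 5.34X.
Kc = [F]^2 / ([D] [E]).
This equals 7.16 at X = 0.775 (the root in 0 < X < 1).

X = 0.775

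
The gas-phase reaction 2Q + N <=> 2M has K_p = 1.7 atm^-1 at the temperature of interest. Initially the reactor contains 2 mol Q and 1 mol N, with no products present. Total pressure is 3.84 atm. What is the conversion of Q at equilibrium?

X = 0.528

Basis: 2 mol Q initially; let X = conversion of Q. Extent ξ = X.
At extent ξ: n_Q = 2 − 2X; n_N = 1 − X; n_M = 2X.
n_T = Σnᵢ = 3 − X.
y_i = n_i/n_T, p_i = y_i·P. K_p = p_M^2 / (p_Q^2 p_N).
Setting this equal to 1.7 atm^-1 and taking the physical root (0 < X < 1) gives X = 0.528.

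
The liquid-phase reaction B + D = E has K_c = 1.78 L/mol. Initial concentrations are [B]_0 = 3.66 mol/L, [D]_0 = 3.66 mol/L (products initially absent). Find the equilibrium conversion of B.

X = 0.678

Let X = conversion of B; extent ξ = 3.66·X mol/L.
Concentrations: [B] = 3.66 − 3.66X; [D] = 3.66 − 3.66X; [E] = 3.66X.
K_c = [E] / ([B] [D]).
Solving K_c = 1.78 for X ∈ (0,1): X = 0.678.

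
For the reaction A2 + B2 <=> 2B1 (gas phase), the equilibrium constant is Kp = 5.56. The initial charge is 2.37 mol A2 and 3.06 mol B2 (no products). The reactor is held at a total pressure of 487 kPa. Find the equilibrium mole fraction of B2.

Let X = conversion of A2 (basis 2.37 mol A2); extent of reaction ξ = 2.37X.
At extent ξ: n_A2 = 2.37 − 2.37X; n_B2 = 3.06 − 2.37X; n_B1 = 4.74X.
Total moles n_T = 5.43 (Δν = 0, constant).
With p_i = (n_i/n_T)P, Kp = p_B1^2 / (p_A2 p_B2).
This yields a degree-2 equation in X; solving on (0,1), X = 0.609.
Then n_B2 = 1.62, n_T = 5.43, so y_B2 = 0.298.

y_B2 = 0.298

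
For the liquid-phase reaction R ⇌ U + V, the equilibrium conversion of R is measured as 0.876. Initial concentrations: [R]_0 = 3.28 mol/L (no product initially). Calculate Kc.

Kc = 20.3 mol/L

Let X = conversion of R.
Concentrations: [R] = 3.28 − 3.28X; [U] = 3.28X; [V] = 3.28X.
At X = 0.876: [R] = 0.407, [U] = 2.87, [V] = 2.87.
Kc = [U] [V] / ([R]) = 20.3 mol/L.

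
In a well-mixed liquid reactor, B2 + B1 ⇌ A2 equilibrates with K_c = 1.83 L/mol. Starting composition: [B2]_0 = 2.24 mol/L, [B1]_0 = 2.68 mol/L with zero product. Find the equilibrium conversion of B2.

X = 0.679

Let X = conversion of B2; extent ξ = 2.24·X mol/L.
Concentrations: [B2] = 2.24 − 2.24X; [B1] = 2.68 − 2.24X; [A2] = 2.24X.
K_c = [A2] / ([B2] [B1]).
Solving K_c = 1.83 for X ∈ (0,1): X = 0.679.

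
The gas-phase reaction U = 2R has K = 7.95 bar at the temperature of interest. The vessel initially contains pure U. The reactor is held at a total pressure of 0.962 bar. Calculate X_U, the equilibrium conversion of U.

X = 0.821

Let X = conversion of U (basis 1 mol U); extent of reaction ξ = X.
Mole table: n_U = 1 − X; n_R = 2X.
Summing: n_T = 1 + X.
With p_i = (n_i/n_T)P, K = p_R^2 / (p_U).
Substituting and setting equal to 7.95 bar gives a polynomial in X; the root in (0,1) is X = 0.821.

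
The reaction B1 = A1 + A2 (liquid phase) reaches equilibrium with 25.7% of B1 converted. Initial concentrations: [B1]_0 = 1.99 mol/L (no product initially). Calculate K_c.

K_c = 0.177 mol/L

Let X = conversion of B1.
Concentrations: [B1] = 1.99 − 1.99X; [A1] = 1.99X; [A2] = 1.99X.
At X = 0.257: [B1] = 1.48, [A1] = 0.511, [A2] = 0.511.
K_c = [A1] [A2] / ([B1]) = 0.177 mol/L.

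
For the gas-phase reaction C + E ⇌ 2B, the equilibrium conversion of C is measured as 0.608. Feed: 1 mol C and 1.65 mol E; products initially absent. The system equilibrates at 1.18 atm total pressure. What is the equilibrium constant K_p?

Basis: 1 mol C initially; let X = conversion of C. Extent ξ = X.
At extent ξ: n_C = 1 − X; n_E = 1.65 − X; n_B = 2X.
n_T stays at 2.65 (no change in mole number).
At X = 0.608: n_C = 0.392, n_E = 1.04, n_B = 1.22, n_T = 2.65.
p_i = (n_i/n_T)·P. K_p = p_B^2 / (p_C p_E) = 3.62.

K_p = 3.62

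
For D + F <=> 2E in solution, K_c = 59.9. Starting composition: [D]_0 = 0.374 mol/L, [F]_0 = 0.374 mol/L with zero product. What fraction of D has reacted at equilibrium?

Let X = conversion of D; extent ξ = 0.374·X mol/L.
Concentrations: [D] = 0.374 − 0.374X; [F] = 0.374 − 0.374X; [E] = 0.748X.
K_c = [E]^2 / ([D] [F]).
Equating to 59.9: the physical root is X = 0.795.

X = 0.795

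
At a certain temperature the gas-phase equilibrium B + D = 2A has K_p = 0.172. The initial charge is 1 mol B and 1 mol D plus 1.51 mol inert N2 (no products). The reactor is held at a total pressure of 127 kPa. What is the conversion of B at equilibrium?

X = 0.172

Let X = conversion of B (basis 1 mol B); extent of reaction ξ = X.
Mole table: n_B = 1 − X; n_D = 1 − X; n_A = 2X; n_I = 1.51 (inert).
n_T stays at 3.51 (no change in mole number).
With p_i = (n_i/n_T)P, K_p = p_A^2 / (p_B p_D).
Equating to 0.172 and solving on 0 < X < 1: X = 0.172.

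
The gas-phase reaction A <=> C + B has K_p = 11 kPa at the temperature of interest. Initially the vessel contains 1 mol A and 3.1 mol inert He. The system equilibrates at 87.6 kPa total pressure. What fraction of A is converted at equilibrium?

Basis: 1 mol A initially; let X = conversion of A. Extent ξ = X.
Moles: n_A = 1 − X; n_C = X; n_B = X; n_I = 3.1 (inert).
n_T = Σnᵢ = 4.1 + X.
With p_i = (n_i/n_T)P, K_p = p_C p_B / (p_A).
Substituting and setting equal to 11 kPa gives a polynomial in X; the root in (0,1) is X = 0.525.

X = 0.525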